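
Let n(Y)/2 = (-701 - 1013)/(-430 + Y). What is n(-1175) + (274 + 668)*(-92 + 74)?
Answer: -27210952/1605 ≈ -16954.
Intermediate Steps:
n(Y) = -3428/(-430 + Y) (n(Y) = 2*((-701 - 1013)/(-430 + Y)) = 2*(-1714/(-430 + Y)) = -3428/(-430 + Y))
n(-1175) + (274 + 668)*(-92 + 74) = -3428/(-430 - 1175) + (274 + 668)*(-92 + 74) = -3428/(-1605) + 942*(-18) = -3428*(-1/1605) - 16956 = 3428/1605 - 16956 = -27210952/1605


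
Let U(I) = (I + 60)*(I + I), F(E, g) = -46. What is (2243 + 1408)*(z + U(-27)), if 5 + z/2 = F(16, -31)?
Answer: -6878484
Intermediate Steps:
U(I) = 2*I*(60 + I) (U(I) = (60 + I)*(2*I) = 2*I*(60 + I))
z = -102 (z = -10 + 2*(-46) = -10 - 92 = -102)
(2243 + 1408)*(z + U(-27)) = (2243 + 1408)*(-102 + 2*(-27)*(60 - 27)) = 3651*(-102 + 2*(-27)*33) = 3651*(-102 - 1782) = 3651*(-1884) = -6878484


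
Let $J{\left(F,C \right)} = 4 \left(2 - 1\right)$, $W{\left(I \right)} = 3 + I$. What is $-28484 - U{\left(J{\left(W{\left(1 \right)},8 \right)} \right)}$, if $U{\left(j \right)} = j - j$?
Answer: $-28484$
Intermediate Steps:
$J{\left(F,C \right)} = 4$ ($J{\left(F,C \right)} = 4 \cdot 1 = 4$)
$U{\left(j \right)} = 0$
$-28484 - U{\left(J{\left(W{\left(1 \right)},8 \right)} \right)} = -28484 - 0 = -28484 + 0 = -28484$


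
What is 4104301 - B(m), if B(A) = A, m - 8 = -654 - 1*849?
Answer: 4105796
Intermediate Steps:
m = -1495 (m = 8 + (-654 - 1*849) = 8 + (-654 - 849) = 8 - 1503 = -1495)
4104301 - B(m) = 4104301 - 1*(-1495) = 4104301 + 1495 = 4105796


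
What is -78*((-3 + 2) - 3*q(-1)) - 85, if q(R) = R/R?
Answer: 227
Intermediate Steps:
q(R) = 1
-78*((-3 + 2) - 3*q(-1)) - 85 = -78*((-3 + 2) - 3*1) - 85 = -78*(-1 - 3) - 85 = -78*(-4) - 85 = 312 - 85 = 227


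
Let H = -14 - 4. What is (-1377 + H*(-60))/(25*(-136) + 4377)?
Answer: -297/977 ≈ -0.30399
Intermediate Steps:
H = -18
(-1377 + H*(-60))/(25*(-136) + 4377) = (-1377 - 18*(-60))/(25*(-136) + 4377) = (-1377 + 1080)/(-3400 + 4377) = -297/977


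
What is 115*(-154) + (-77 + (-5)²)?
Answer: -17762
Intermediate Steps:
115*(-154) + (-77 + (-5)²) = -17710 + (-77 + 25) = -17710 - 52 = -17762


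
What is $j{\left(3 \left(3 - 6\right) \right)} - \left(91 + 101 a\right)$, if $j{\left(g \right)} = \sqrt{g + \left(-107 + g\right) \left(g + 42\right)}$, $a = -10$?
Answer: $919 + i \sqrt{3837} \approx 919.0 + 61.944 i$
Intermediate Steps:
$j{\left(g \right)} = \sqrt{g + \left(-107 + g\right) \left(42 + g\right)}$
$j{\left(3 \left(3 - 6\right) \right)} - \left(91 + 101 a\right) = \sqrt{-4494 + \left(3 \left(3 - 6\right)\right)^{2} - 64 \cdot 3 \left(3 - 6\right)} - \left(91 + 101 \left(-10\right)\right) = \sqrt{-4494 + \left(3 \left(-3\right)\right)^{2} - 64 \cdot 3 \left(-3\right)} - \left(91 - 1010\right) = \sqrt{-4494 + \left(-9\right)^{2} - -576} - -919 = \sqrt{-4494 + 81 + 576} + 919 = \sqrt{-3837} + 919 = i \sqrt{3837} + 919 = 919 + i \sqrt{3837}$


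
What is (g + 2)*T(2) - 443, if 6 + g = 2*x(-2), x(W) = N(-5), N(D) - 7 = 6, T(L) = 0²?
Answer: -443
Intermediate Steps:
T(L) = 0
N(D) = 13 (N(D) = 7 + 6 = 13)
x(W) = 13
g = 20 (g = -6 + 2*13 = -6 + 26 = 20)
(g + 2)*T(2) - 443 = (20 + 2)*0 - 443 = 22*0 - 443 = 0 - 443 = -443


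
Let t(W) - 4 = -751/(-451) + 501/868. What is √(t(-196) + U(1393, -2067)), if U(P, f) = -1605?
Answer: I*√61251280296283/195734 ≈ 39.984*I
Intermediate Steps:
t(W) = 2443691/391468 (t(W) = 4 + (-751/(-451) + 501/868) = 4 + (-751*(-1/451) + 501*(1/868)) = 4 + (751/451 + 501/868) = 4 + 877819/391468 = 2443691/391468)
√(t(-196) + U(1393, -2067)) = √(2443691/391468 - 1605) = √(-625862449/391468) = I*√61251280296283/195734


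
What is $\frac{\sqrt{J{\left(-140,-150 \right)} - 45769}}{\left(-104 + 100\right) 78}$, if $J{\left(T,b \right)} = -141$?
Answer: $- \frac{i \sqrt{45910}}{312} \approx - 0.68675 i$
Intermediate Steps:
$\frac{\sqrt{J{\left(-140,-150 \right)} - 45769}}{\left(-104 + 100\right) 78} = \frac{\sqrt{-141 - 45769}}{\left(-104 + 100\right) 78} = \frac{\sqrt{-45910}}{\left(-4\right) 78} = \frac{i \sqrt{45910}}{-312} = i \sqrt{45910} \left(- \frac{1}{312}\right) = - \frac{i \sqrt{45910}}{312}$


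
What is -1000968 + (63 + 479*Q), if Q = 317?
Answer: -849062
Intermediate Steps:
-1000968 + (63 + 479*Q) = -1000968 + (63 + 479*317) = -1000968 + (63 + 151843) = -1000968 + 151906 = -849062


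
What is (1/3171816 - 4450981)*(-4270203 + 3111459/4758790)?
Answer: 19125705405289859863233463/1006267084176 ≈ 1.9007e+13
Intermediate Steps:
(1/3171816 - 4450981)*(-4270203 + 3111459/4758790) = (1/3171816 - 4450981)*(-4270203 + 3111459*(1/4758790)) = -14117692751495*(-4270203 + 3111459/4758790)/3171816 = -14117692751495/3171816*(-20320996222911/4758790) = 19125705405289859863233463/1006267084176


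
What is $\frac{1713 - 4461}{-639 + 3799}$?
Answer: $- \frac{687}{790} \approx -0.86962$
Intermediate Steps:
$\frac{1713 - 4461}{-639 + 3799} = - \frac{2748}{3160} = \left(-2748\right) \frac{1}{3160} = - \frac{687}{790}$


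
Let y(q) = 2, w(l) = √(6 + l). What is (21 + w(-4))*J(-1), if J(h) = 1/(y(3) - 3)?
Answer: -21 - √2 ≈ -22.414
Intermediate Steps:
J(h) = -1 (J(h) = 1/(2 - 3) = 1/(-1) = -1)
(21 + w(-4))*J(-1) = (21 + √(6 - 4))*(-1) = (21 + √2)*(-1) = -21 - √2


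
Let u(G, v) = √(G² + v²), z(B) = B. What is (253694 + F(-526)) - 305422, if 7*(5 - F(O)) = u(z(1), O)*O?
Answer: -51723 + 526*√276677/7 ≈ -12198.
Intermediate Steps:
F(O) = 5 - O*√(1 + O²)/7 (F(O) = 5 - √(1² + O²)*O/7 = 5 - √(1 + O²)*O/7 = 5 - O*√(1 + O²)/7)
(253694 + F(-526)) - 305422 = (253694 + (5 - ⅐*(-526)*√(1 + (-526)²))) - 305422 = (253694 + (5 - ⅐*(-526)*√(1 + 276676))) - 305422 = (253694 + (5 - ⅐*(-526)*√276677)) - 305422 = (253694 + (5 + 526*√276677/7)) - 305422 = (253699 + 526*√276677/7) - 305422 = -51723 + 526*√276677/7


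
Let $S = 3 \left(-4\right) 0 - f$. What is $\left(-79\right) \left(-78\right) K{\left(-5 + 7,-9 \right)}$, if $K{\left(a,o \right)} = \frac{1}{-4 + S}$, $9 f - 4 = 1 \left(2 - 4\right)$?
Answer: $- \frac{27729}{19} \approx -1459.4$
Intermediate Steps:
$f = \frac{2}{9}$ ($f = \frac{4}{9} + \frac{1 \left(2 - 4\right)}{9} = \frac{4}{9} + \frac{1 \left(-2\right)}{9} = \frac{4}{9} + \frac{1}{9} \left(-2\right) = \frac{4}{9} - \frac{2}{9} = \frac{2}{9} \approx 0.22222$)
$S = - \frac{2}{9}$ ($S = 3 \left(-4\right) 0 - \frac{2}{9} = \left(-12\right) 0 - \frac{2}{9} = 0 - \frac{2}{9} = - \frac{2}{9} \approx -0.22222$)
$K{\left(a,o \right)} = - \frac{9}{38}$ ($K{\left(a,o \right)} = \frac{1}{-4 - \frac{2}{9}} = \frac{1}{- \frac{38}{9}} = - \frac{9}{38}$)
$\left(-79\right) \left(-78\right) K{\left(-5 + 7,-9 \right)} = \left(-79\right) \left(-78\right) \left(- \frac{9}{38}\right) = 6162 \left(- \frac{9}{38}\right) = - \frac{27729}{19}$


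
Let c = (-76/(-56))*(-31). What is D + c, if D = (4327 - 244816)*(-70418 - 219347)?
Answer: 975594130601/14 ≈ 6.9685e+10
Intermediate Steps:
c = -589/14 (c = -1/56*(-76)*(-31) = (19/14)*(-31) = -589/14 ≈ -42.071)
D = 69685295085 (D = -240489*(-289765) = 69685295085)
D + c = 69685295085 - 589/14 = 975594130601/14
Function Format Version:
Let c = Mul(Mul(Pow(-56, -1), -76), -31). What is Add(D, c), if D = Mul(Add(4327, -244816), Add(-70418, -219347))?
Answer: Rational(975594130601, 14) ≈ 6.9685e+10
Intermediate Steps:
c = Rational(-589, 14) (c = Mul(Mul(Rational(-1, 56), -76), -31) = Mul(Rational(19, 14), -31) = Rational(-589, 14) ≈ -42.071)
D = 69685295085 (D = Mul(-240489, -289765) = 69685295085)
Add(D, c) = Add(69685295085, Rational(-589, 14)) = Rational(975594130601, 14)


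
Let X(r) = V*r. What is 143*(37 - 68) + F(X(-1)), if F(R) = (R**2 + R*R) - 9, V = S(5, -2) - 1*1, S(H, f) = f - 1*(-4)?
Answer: -4440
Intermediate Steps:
S(H, f) = 4 + f (S(H, f) = f + 4 = 4 + f)
V = 1 (V = (4 - 2) - 1*1 = 2 - 1 = 1)
X(r) = r (X(r) = 1*r = r)
F(R) = -9 + 2*R**2 (F(R) = (R**2 + R**2) - 9 = 2*R**2 - 9 = -9 + 2*R**2)
143*(37 - 68) + F(X(-1)) = 143*(37 - 68) + (-9 + 2*(-1)**2) = 143*(-31) + (-9 + 2*1) = -4433 + (-9 + 2) = -4433 - 7 = -4440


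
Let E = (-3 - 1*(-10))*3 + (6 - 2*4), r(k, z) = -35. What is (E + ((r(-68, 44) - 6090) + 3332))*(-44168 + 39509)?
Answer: 12924066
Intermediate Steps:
E = 19 (E = (-3 + 10)*3 + (6 - 8) = 7*3 - 2 = 21 - 2 = 19)
(E + ((r(-68, 44) - 6090) + 3332))*(-44168 + 39509) = (19 + ((-35 - 6090) + 3332))*(-44168 + 39509) = (19 + (-6125 + 3332))*(-4659) = (19 - 2793)*(-4659) = -2774*(-4659) = 12924066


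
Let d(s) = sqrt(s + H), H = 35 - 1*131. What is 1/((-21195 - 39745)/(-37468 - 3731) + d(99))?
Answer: -2510667060/1378389203 + 1697357601*sqrt(3)/1378389203 ≈ 0.31141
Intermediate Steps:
H = -96 (H = 35 - 131 = -96)
d(s) = sqrt(-96 + s) (d(s) = sqrt(s - 96) = sqrt(-96 + s))
1/((-21195 - 39745)/(-37468 - 3731) + d(99)) = 1/((-21195 - 39745)/(-37468 - 3731) + sqrt(-96 + 99)) = 1/(-60940/(-41199) + sqrt(3)) = 1/(-60940*(-1/41199) + sqrt(3)) = 1/(60940/41199 + sqrt(3))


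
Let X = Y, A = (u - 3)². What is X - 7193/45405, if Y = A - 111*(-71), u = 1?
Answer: 358011232/45405 ≈ 7884.8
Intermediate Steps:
A = 4 (A = (1 - 3)² = (-2)² = 4)
Y = 7885 (Y = 4 - 111*(-71) = 4 + 7881 = 7885)
X = 7885
X - 7193/45405 = 7885 - 7193/45405 = 358011232/45405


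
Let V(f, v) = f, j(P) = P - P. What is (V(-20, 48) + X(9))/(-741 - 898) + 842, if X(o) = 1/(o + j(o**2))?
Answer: 12420521/14751 ≈ 842.01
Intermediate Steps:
j(P) = 0
X(o) = 1/o (X(o) = 1/(o + 0) = 1/o)
(V(-20, 48) + X(9))/(-741 - 898) + 842 = (-20 + 1/9)/(-741 - 898) + 842 = (-20 + 1/9)/(-1639) + 842 = -179/9*(-1/1639) + 842 = 179/14751 + 842 = 12420521/14751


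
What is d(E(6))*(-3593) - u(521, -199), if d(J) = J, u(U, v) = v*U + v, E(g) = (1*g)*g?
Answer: -25470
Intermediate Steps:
E(g) = g² (E(g) = g*g = g²)
u(U, v) = v + U*v (u(U, v) = U*v + v = v + U*v)
d(E(6))*(-3593) - u(521, -199) = 6²*(-3593) - (-199)*(1 + 521) = 36*(-3593) - (-199)*522 = -129348 - 1*(-103878) = -129348 + 103878 = -25470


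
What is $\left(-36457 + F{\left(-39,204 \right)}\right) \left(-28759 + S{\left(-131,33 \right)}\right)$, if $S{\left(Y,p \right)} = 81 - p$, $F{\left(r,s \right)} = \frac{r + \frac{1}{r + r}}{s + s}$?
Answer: $\frac{1959459226613}{1872} \approx 1.0467 \cdot 10^{9}$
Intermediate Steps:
$F{\left(r,s \right)} = \frac{r + \frac{1}{2 r}}{2 s}$
$\left(-36457 + F{\left(-39,204 \right)}\right) \left(-28759 + S{\left(-131,33 \right)}\right) = \left(-36457 + \frac{1 + 2 \left(-39\right)^{2}}{4 \left(-39\right) 204}\right) \left(-28759 + \left(81 - 33\right)\right) = \left(-36457 + \frac{1}{4} \left(- \frac{1}{39}\right) \frac{1}{204} \left(1 + 2 \cdot 1521\right)\right) \left(-28759 + \left(81 - 33\right)\right) = \left(-36457 + \frac{1}{4} \left(- \frac{1}{39}\right) \frac{1}{204} \left(1 + 3042\right)\right) \left(-28759 + 48\right) = \left(-36457 + \frac{1}{4} \left(- \frac{1}{39}\right) \frac{1}{204} \cdot 3043\right) \left(-28711\right) = \left(-36457 - \frac{179}{1872}\right) \left(-28711\right) = \left(- \frac{68247683}{1872}\right) \left(-28711\right) = \frac{1959459226613}{1872}$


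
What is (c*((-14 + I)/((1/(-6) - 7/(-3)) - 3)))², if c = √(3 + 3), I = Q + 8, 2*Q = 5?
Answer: 2646/25 ≈ 105.84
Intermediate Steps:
Q = 5/2 (Q = (½)*5 = 5/2 ≈ 2.5000)
I = 21/2 (I = 5/2 + 8 = 21/2 ≈ 10.500)
c = √6 ≈ 2.4495
(c*((-14 + I)/((1/(-6) - 7/(-3)) - 3)))² = (√6*((-14 + 21/2)/((1/(-6) - 7/(-3)) - 3)))² = (√6*(-7/(2*((1*(-⅙) - 7*(-⅓)) - 3))))² = (√6*(-7/(2*((-⅙ + 7/3) - 3))))² = (√6*(-7/(2*(13/6 - 3))))² = (√6*(-7/(2*(-⅚))))² = (√6*(-7/2*(-6/5)))² = (√6*(21/5))² = (21*√6/5)² = 2646/25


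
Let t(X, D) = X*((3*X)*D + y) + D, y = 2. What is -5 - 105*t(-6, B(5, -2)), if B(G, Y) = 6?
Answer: -67415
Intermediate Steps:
t(X, D) = D + X*(2 + 3*D*X) (t(X, D) = X*((3*X)*D + 2) + D = X*(3*D*X + 2) + D = X*(2 + 3*D*X) + D = D + X*(2 + 3*D*X))
-5 - 105*t(-6, B(5, -2)) = -5 - 105*(6 + 2*(-6) + 3*6*(-6)²) = -5 - 105*(6 - 12 + 3*6*36) = -5 - 105*(6 - 12 + 648) = -5 - 105*642 = -5 - 67410 = -67415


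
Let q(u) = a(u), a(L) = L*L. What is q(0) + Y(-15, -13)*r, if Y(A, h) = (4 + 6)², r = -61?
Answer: -6100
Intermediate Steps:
a(L) = L²
q(u) = u²
Y(A, h) = 100 (Y(A, h) = 10² = 100)
q(0) + Y(-15, -13)*r = 0² + 100*(-61) = 0 - 6100 = -6100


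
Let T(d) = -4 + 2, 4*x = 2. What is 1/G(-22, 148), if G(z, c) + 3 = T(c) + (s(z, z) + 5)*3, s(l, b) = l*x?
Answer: -1/23 ≈ -0.043478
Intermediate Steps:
x = ½ (x = (¼)*2 = ½ ≈ 0.50000)
s(l, b) = l/2 (s(l, b) = l*(½) = l/2)
T(d) = -2
G(z, c) = 10 + 3*z/2 (G(z, c) = -3 + (-2 + (z/2 + 5)*3) = -3 + (-2 + (5 + z/2)*3) = -3 + (-2 + (15 + 3*z/2)) = -3 + (13 + 3*z/2) = 10 + 3*z/2)
1/G(-22, 148) = 1/(10 + (3/2)*(-22)) = 1/(10 - 33) = 1/(-23) = -1/23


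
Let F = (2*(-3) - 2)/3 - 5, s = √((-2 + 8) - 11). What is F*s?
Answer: -23*I*√5/3 ≈ -17.143*I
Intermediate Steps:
s = I*√5 (s = √(6 - 11) = √(-5) = I*√5 ≈ 2.2361*I)
F = -23/3 (F = (-6 - 2)/3 - 5 = (⅓)*(-8) - 5 = -8/3 - 5 = -23/3 ≈ -7.6667)
F*s = -23*I*√5/3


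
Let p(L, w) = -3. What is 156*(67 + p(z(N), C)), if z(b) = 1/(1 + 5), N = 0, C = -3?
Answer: 9984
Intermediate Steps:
z(b) = ⅙ (z(b) = 1/6 = ⅙)
156*(67 + p(z(N), C)) = 156*(67 - 3) = 156*64 = 9984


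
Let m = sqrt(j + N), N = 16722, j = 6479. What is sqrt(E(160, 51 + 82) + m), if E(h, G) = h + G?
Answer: sqrt(293 + sqrt(23201)) ≈ 21.103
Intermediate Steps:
E(h, G) = G + h
m = sqrt(23201) (m = sqrt(6479 + 16722) = sqrt(23201) ≈ 152.32)
sqrt(E(160, 51 + 82) + m) = sqrt(((51 + 82) + 160) + sqrt(23201)) = sqrt((133 + 160) + sqrt(23201)) = sqrt(293 + sqrt(23201))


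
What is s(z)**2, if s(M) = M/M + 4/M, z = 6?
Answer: 25/9 ≈ 2.7778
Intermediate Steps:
s(M) = 1 + 4/M
s(z)**2 = ((4 + 6)/6)**2 = ((1/6)*10)**2 = (5/3)**2 = 25/9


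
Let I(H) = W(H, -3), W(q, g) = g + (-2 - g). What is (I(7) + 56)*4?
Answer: 216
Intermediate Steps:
W(q, g) = -2
I(H) = -2
(I(7) + 56)*4 = (-2 + 56)*4 = 54*4 = 216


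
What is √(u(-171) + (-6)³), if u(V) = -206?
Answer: I*√422 ≈ 20.543*I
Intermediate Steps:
√(u(-171) + (-6)³) = √(-206 + (-6)³) = √(-206 - 216) = √(-422) = I*√422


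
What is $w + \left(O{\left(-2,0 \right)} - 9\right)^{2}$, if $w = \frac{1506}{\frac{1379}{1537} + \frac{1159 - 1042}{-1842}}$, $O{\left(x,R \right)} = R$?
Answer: $\frac{1484967111}{786763} \approx 1887.4$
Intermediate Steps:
$w = \frac{1421239308}{786763}$ ($w = \frac{1506}{1379 \cdot \frac{1}{1537} + \left(1159 - 1042\right) \left(- \frac{1}{1842}\right)} = \frac{1506}{\frac{1379}{1537} + 117 \left(- \frac{1}{1842}\right)} = \frac{1506}{\frac{1379}{1537} - \frac{39}{614}} = \frac{1506}{\frac{786763}{943718}} = 1506 \cdot \frac{943718}{786763} = \frac{1421239308}{786763} \approx 1806.4$)
$w + \left(O{\left(-2,0 \right)} - 9\right)^{2} = \frac{1421239308}{786763} + \left(0 - 9\right)^{2} = \frac{1421239308}{786763} + \left(-9\right)^{2} = \frac{1421239308}{786763} + 81 = \frac{1484967111}{786763}$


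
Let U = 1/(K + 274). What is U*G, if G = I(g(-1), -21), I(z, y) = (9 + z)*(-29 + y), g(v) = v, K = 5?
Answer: -400/279 ≈ -1.4337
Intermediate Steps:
I(z, y) = (-29 + y)*(9 + z)
G = -400 (G = -261 - 29*(-1) + 9*(-21) - 21*(-1) = -261 + 29 - 189 + 21 = -400)
U = 1/279 (U = 1/(5 + 274) = 1/279 ≈ 0.0035842)
U*G = (1/279)*(-400) = -400/279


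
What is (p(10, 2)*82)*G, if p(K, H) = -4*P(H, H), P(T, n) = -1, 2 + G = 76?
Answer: 24272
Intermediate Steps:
G = 74 (G = -2 + 76 = 74)
p(K, H) = 4 (p(K, H) = -4*(-1) = 4)
(p(10, 2)*82)*G = (4*82)*74 = 328*74 = 24272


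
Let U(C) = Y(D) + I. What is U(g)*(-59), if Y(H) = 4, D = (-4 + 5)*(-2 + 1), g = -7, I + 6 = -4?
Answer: 354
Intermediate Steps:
I = -10 (I = -6 - 4 = -10)
D = -1 (D = 1*(-1) = -1)
U(C) = -6 (U(C) = 4 - 10 = -6)
U(g)*(-59) = -6*(-59) = 354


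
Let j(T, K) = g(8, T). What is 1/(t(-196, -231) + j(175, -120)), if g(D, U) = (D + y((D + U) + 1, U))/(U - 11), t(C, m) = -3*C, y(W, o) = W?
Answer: 41/24156 ≈ 0.0016973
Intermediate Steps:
g(D, U) = (1 + U + 2*D)/(-11 + U) (g(D, U) = (D + ((D + U) + 1))/(U - 11) = (D + (1 + D + U))/(-11 + U) = (1 + U + 2*D)/(-11 + U))
j(T, K) = (17 + T)/(-11 + T) (j(T, K) = (1 + T + 2*8)/(-11 + T) = (1 + T + 16)/(-11 + T) = (17 + T)/(-11 + T))
1/(t(-196, -231) + j(175, -120)) = 1/(-3*(-196) + (17 + 175)/(-11 + 175)) = 1/(588 + 192/164) = 1/(588 + (1/164)*192) = 1/(588 + 48/41) = 1/(24156/41) = 41/24156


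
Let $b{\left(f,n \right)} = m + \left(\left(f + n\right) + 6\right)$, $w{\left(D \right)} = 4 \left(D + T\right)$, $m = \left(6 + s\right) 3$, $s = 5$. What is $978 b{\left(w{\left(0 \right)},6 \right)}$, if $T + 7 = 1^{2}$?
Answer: $20538$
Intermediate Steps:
$m = 33$ ($m = \left(6 + 5\right) 3 = 11 \cdot 3 = 33$)
$T = -6$ ($T = -7 + 1^{2} = -7 + 1 = -6$)
$w{\left(D \right)} = -24 + 4 D$ ($w{\left(D \right)} = 4 \left(D - 6\right) = 4 \left(-6 + D\right) = -24 + 4 D$)
$b{\left(f,n \right)} = 39 + f + n$ ($b{\left(f,n \right)} = 33 + \left(\left(f + n\right) + 6\right) = 33 + \left(6 + f + n\right) = 39 + f + n$)
$978 b{\left(w{\left(0 \right)},6 \right)} = 978 \left(39 + \left(-24 + 4 \cdot 0\right) + 6\right) = 978 \left(39 + \left(-24 + 0\right) + 6\right) = 978 \left(39 - 24 + 6\right) = 978 \cdot 21 = 20538$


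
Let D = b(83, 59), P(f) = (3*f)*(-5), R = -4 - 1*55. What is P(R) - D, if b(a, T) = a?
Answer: 802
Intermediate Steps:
R = -59 (R = -4 - 55 = -59)
P(f) = -15*f
D = 83
P(R) - D = -15*(-59) - 1*83 = 885 - 83 = 802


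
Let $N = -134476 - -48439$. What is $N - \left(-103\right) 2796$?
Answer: $201951$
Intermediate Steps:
$N = -86037$ ($N = -134476 + 48439 = -86037$)
$N - \left(-103\right) 2796 = -86037 - \left(-103\right) 2796 = -86037 - -287988 = -86037 + 287988 = 201951$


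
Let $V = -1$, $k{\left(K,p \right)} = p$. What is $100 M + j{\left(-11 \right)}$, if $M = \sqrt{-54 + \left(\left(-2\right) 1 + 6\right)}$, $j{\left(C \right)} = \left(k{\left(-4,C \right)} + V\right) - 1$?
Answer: $-13 + 500 i \sqrt{2} \approx -13.0 + 707.11 i$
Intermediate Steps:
$j{\left(C \right)} = -2 + C$ ($j{\left(C \right)} = \left(C - 1\right) - 1 = \left(-1 + C\right) - 1 = -2 + C$)
$M = 5 i \sqrt{2}$ ($M = \sqrt{-54 + \left(-2 + 6\right)} = \sqrt{-54 + 4} = \sqrt{-50} = 5 i \sqrt{2} \approx 7.0711 i$)
$100 M + j{\left(-11 \right)} = 100 \cdot 5 i \sqrt{2} - 13 = 500 i \sqrt{2} - 13 = -13 + 500 i \sqrt{2}$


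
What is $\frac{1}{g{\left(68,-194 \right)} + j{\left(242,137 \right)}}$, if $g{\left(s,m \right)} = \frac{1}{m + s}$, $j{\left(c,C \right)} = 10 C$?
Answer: $\frac{126}{172619} \approx 0.00072993$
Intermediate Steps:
$\frac{1}{g{\left(68,-194 \right)} + j{\left(242,137 \right)}} = \frac{1}{\frac{1}{-194 + 68} + 10 \cdot 137} = \frac{1}{\frac{1}{-126} + 1370} = \frac{1}{- \frac{1}{126} + 1370} = \frac{1}{\frac{172619}{126}} = \frac{126}{172619}$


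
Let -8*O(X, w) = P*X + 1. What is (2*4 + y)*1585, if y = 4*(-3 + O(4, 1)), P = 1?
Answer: -20605/2 ≈ -10303.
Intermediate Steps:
O(X, w) = -⅛ - X/8 (O(X, w) = -(1*X + 1)/8 = -(X + 1)/8 = -(1 + X)/8 = -⅛ - X/8)
y = -29/2 (y = 4*(-3 + (-⅛ - ⅛*4)) = 4*(-3 + (-⅛ - ½)) = 4*(-3 - 5/8) = 4*(-29/8) = -29/2 ≈ -14.500)
(2*4 + y)*1585 = (2*4 - 29/2)*1585 = (8 - 29/2)*1585 = -13/2*1585 = -20605/2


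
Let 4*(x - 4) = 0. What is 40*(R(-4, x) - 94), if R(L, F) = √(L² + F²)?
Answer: -3760 + 160*√2 ≈ -3533.7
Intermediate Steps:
x = 4 (x = 4 + (¼)*0 = 4 + 0 = 4)
R(L, F) = √(F² + L²)
40*(R(-4, x) - 94) = 40*(√(4² + (-4)²) - 94) = 40*(√(16 + 16) - 94) = 40*(√32 - 94) = 40*(4*√2 - 94) = 40*(-94 + 4*√2) = -3760 + 160*√2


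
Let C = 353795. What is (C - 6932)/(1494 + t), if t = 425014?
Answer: 346863/426508 ≈ 0.81326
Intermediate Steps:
(C - 6932)/(1494 + t) = (353795 - 6932)/(1494 + 425014) = 346863/426508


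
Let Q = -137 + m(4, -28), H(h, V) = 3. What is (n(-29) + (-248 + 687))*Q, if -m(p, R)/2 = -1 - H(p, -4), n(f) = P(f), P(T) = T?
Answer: -52890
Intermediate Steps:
n(f) = f
m(p, R) = 8 (m(p, R) = -2*(-1 - 1*3) = -2*(-1 - 3) = -2*(-4) = 8)
Q = -129 (Q = -137 + 8 = -129)
(n(-29) + (-248 + 687))*Q = (-29 + (-248 + 687))*(-129) = (-29 + 439)*(-129) = 410*(-129) = -52890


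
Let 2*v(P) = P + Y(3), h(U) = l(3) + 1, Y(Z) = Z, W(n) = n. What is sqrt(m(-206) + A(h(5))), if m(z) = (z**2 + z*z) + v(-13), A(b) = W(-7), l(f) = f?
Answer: 2*sqrt(21215) ≈ 291.31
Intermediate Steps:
h(U) = 4 (h(U) = 3 + 1 = 4)
A(b) = -7
v(P) = 3/2 + P/2 (v(P) = (P + 3)/2 = (3 + P)/2 = 3/2 + P/2)
m(z) = -5 + 2*z**2 (m(z) = (z**2 + z*z) + (3/2 + (1/2)*(-13)) = (z**2 + z**2) + (3/2 - 13/2) = 2*z**2 - 5 = -5 + 2*z**2)
sqrt(m(-206) + A(h(5))) = sqrt((-5 + 2*(-206)**2) - 7) = sqrt((-5 + 2*42436) - 7) = sqrt((-5 + 84872) - 7) = sqrt(84867 - 7) = sqrt(84860) = 2*sqrt(21215)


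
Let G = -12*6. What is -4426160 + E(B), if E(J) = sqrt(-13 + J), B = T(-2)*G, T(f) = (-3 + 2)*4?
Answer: -4426160 + 5*sqrt(11) ≈ -4.4261e+6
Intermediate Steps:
T(f) = -4 (T(f) = -1*4 = -4)
G = -72
B = 288 (B = -4*(-72) = 288)
-4426160 + E(B) = -4426160 + sqrt(-13 + 288) = -4426160 + sqrt(275) = -4426160 + 5*sqrt(11)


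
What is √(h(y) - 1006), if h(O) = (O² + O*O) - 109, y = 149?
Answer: √43287 ≈ 208.06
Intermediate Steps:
h(O) = -109 + 2*O² (h(O) = (O² + O²) - 109 = 2*O² - 109 = -109 + 2*O²)
√(h(y) - 1006) = √((-109 + 2*149²) - 1006) = √((-109 + 2*22201) - 1006) = √((-109 + 44402) - 1006) = √(44293 - 1006) = √43287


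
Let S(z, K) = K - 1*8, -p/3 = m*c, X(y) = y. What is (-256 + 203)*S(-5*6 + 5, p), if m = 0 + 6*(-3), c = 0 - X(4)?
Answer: 11872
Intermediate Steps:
c = -4 (c = 0 - 1*4 = 0 - 4 = -4)
m = -18 (m = 0 - 18 = -18)
p = -216 (p = -(-54)*(-4) = -3*72 = -216)
S(z, K) = -8 + K (S(z, K) = K - 8 = -8 + K)
(-256 + 203)*S(-5*6 + 5, p) = (-256 + 203)*(-8 - 216) = -53*(-224) = 11872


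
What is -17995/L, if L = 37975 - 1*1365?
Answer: -3599/7322 ≈ -0.49153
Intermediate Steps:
L = 36610 (L = 37975 - 1365 = 36610)
-17995/L = -17995/36610 = -17995*1/36610 = -3599/7322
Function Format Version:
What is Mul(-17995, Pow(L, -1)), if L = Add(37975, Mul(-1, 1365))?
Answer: Rational(-3599, 7322) ≈ -0.49153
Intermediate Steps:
L = 36610 (L = Add(37975, -1365) = 36610)
Mul(-17995, Pow(L, -1)) = Mul(-17995, Pow(36610, -1)) = Mul(-17995, Rational(1, 36610)) = Rational(-3599, 7322)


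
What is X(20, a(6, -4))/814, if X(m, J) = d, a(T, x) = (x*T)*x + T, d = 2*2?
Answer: 2/407 ≈ 0.0049140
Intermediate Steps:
d = 4
a(T, x) = T + T*x**2 (a(T, x) = (T*x)*x + T = T*x**2 + T = T + T*x**2)
X(m, J) = 4
X(20, a(6, -4))/814 = 4/814 = 4*(1/814) = 2/407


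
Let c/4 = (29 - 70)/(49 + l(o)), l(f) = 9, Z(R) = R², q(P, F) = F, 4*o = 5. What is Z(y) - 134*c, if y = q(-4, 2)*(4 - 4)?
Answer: 10988/29 ≈ 378.90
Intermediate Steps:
o = 5/4 (o = (¼)*5 = 5/4 ≈ 1.2500)
y = 0 (y = 2*(4 - 4) = 2*0 = 0)
c = -82/29 (c = 4*((29 - 70)/(49 + 9)) = 4*(-41/58) = -82/29 ≈ -2.8276)
Z(y) - 134*c = 0² - 134*(-82/29) = 0 + 10988/29 = 10988/29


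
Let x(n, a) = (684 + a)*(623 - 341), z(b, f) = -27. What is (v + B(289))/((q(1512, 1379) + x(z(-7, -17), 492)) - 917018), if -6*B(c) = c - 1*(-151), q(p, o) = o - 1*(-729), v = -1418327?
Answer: 4255201/1749834 ≈ 2.4318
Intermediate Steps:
q(p, o) = 729 + o (q(p, o) = o + 729 = 729 + o)
x(n, a) = 192888 + 282*a (x(n, a) = (684 + a)*282 = 192888 + 282*a)
B(c) = -151/6 - c/6 (B(c) = -(c - 1*(-151))/6 = -(c + 151)/6 = -(151 + c)/6 = -151/6 - c/6)
(v + B(289))/((q(1512, 1379) + x(z(-7, -17), 492)) - 917018) = (-1418327 + (-151/6 - 1/6*289))/(((729 + 1379) + (192888 + 282*492)) - 917018) = (-1418327 + (-151/6 - 289/6))/((2108 + (192888 + 138744)) - 917018) = (-1418327 - 220/3)/((2108 + 331632) - 917018) = -4255201/(3*(333740 - 917018)) = -4255201/3/(-583278) = -4255201/3*(-1/583278) = 4255201/1749834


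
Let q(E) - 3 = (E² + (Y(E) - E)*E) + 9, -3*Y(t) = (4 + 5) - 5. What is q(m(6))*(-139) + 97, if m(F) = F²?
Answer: 5101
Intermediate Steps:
Y(t) = -4/3 (Y(t) = -((4 + 5) - 5)/3 = -(9 - 5)/3 = -⅓*4 = -4/3)
q(E) = 12 + E² + E*(-4/3 - E) (q(E) = 3 + ((E² + (-4/3 - E)*E) + 9) = 3 + ((E² + E*(-4/3 - E)) + 9) = 3 + (9 + E² + E*(-4/3 - E)) = 12 + E² + E*(-4/3 - E))
q(m(6))*(-139) + 97 = (12 - 4/3*6²)*(-139) + 97 = (12 - 4/3*36)*(-139) + 97 = (12 - 48)*(-139) + 97 = -36*(-139) + 97 = 5004 + 97 = 5101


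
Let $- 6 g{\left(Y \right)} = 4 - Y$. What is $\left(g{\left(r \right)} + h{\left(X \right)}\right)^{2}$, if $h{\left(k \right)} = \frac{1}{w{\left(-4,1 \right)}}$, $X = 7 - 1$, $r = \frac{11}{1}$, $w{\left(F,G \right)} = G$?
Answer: $\frac{169}{36} \approx 4.6944$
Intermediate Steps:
$r = 11$ ($r = 11 \cdot 1 = 11$)
$g{\left(Y \right)} = - \frac{2}{3} + \frac{Y}{6}$ ($g{\left(Y \right)} = - \frac{4 - Y}{6} = - \frac{2}{3} + \frac{Y}{6}$)
$X = 6$ ($X = 7 - 1 = 6$)
$h{\left(k \right)} = 1$ ($h{\left(k \right)} = 1^{-1} = 1$)
$\left(g{\left(r \right)} + h{\left(X \right)}\right)^{2} = \left(\left(- \frac{2}{3} + \frac{1}{6} \cdot 11\right) + 1\right)^{2} = \left(\left(- \frac{2}{3} + \frac{11}{6}\right) + 1\right)^{2} = \left(\frac{7}{6} + 1\right)^{2} = \left(\frac{13}{6}\right)^{2} = \frac{169}{36}$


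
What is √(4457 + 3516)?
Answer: √7973 ≈ 89.292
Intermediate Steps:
√(4457 + 3516) = √7973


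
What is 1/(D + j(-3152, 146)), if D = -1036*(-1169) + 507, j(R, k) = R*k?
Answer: 1/751399 ≈ 1.3309e-6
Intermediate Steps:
D = 1211591 (D = 1211084 + 507 = 1211591)
1/(D + j(-3152, 146)) = 1/(1211591 - 3152*146) = 1/(1211591 - 460192) = 1/751399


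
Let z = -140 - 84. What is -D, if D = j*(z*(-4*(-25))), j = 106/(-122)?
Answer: -1187200/61 ≈ -19462.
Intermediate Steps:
j = -53/61 (j = 106*(-1/122) = -53/61 ≈ -0.86885)
z = -224
D = 1187200/61 (D = -(-11872)*(-4*(-25))/61 = -(-11872)*100/61 = -53/61*(-22400) = 1187200/61 ≈ 19462.)
-D = -1*1187200/61 = -1187200/61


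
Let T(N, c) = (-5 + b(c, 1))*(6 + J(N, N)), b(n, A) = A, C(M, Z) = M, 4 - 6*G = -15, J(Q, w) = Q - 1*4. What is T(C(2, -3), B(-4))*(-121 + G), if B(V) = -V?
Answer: 5656/3 ≈ 1885.3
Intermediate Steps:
J(Q, w) = -4 + Q (J(Q, w) = Q - 4 = -4 + Q)
G = 19/6 (G = ⅔ - ⅙*(-15) = ⅔ + 5/2 = 19/6 ≈ 3.1667)
T(N, c) = -8 - 4*N (T(N, c) = (-5 + 1)*(6 + (-4 + N)) = -4*(2 + N) = -8 - 4*N)
T(C(2, -3), B(-4))*(-121 + G) = (-8 - 4*2)*(-121 + 19/6) = (-8 - 8)*(-707/6) = -16*(-707/6) = 5656/3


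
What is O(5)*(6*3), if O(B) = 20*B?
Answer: 1800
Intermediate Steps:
O(5)*(6*3) = (20*5)*(6*3) = 100*18 = 1800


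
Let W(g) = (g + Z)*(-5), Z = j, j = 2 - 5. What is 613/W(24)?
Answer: -613/105 ≈ -5.8381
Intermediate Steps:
j = -3
Z = -3
W(g) = 15 - 5*g (W(g) = (g - 3)*(-5) = (-3 + g)*(-5) = 15 - 5*g)
613/W(24) = 613/(15 - 5*24) = 613/(15 - 120) = 613/(-105) = 613*(-1/105) = -613/105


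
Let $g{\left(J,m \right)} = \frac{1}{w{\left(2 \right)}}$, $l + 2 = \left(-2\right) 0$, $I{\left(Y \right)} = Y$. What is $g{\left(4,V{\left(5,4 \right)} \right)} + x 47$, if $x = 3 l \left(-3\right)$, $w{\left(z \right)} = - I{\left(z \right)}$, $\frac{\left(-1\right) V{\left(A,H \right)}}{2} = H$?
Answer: $\frac{1691}{2} \approx 845.5$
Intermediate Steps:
$V{\left(A,H \right)} = - 2 H$
$w{\left(z \right)} = - z$
$l = -2$ ($l = -2 - 0 = -2 + 0 = -2$)
$g{\left(J,m \right)} = - \frac{1}{2}$ ($g{\left(J,m \right)} = \frac{1}{\left(-1\right) 2} = \frac{1}{-2} = - \frac{1}{2}$)
$x = 18$ ($x = 3 \left(-2\right) \left(-3\right) = \left(-6\right) \left(-3\right) = 18$)
$g{\left(4,V{\left(5,4 \right)} \right)} + x 47 = - \frac{1}{2} + 18 \cdot 47 = - \frac{1}{2} + 846 = \frac{1691}{2}$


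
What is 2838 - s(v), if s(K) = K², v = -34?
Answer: 1682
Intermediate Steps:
2838 - s(v) = 2838 - 1*(-34)² = 2838 - 1*1156 = 2838 - 1156 = 1682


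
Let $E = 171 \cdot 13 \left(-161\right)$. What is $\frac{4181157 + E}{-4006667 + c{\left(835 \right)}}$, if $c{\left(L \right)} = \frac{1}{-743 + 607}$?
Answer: $- \frac{173320848}{181635571} \approx -0.95422$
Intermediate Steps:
$E = -357903$ ($E = 2223 \left(-161\right) = -357903$)
$c{\left(L \right)} = - \frac{1}{136}$ ($c{\left(L \right)} = \frac{1}{-136} = - \frac{1}{136}$)
$\frac{4181157 + E}{-4006667 + c{\left(835 \right)}} = \frac{4181157 - 357903}{-4006667 - \frac{1}{136}} = \frac{3823254}{- \frac{544906713}{136}} = 3823254 \left(- \frac{136}{544906713}\right) = - \frac{173320848}{181635571}$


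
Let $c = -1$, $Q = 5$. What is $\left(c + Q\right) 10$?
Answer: $40$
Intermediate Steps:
$\left(c + Q\right) 10 = \left(-1 + 5\right) 10 = 4 \cdot 10 = 40$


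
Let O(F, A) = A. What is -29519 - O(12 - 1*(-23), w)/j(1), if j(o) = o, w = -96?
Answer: -29423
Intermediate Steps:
-29519 - O(12 - 1*(-23), w)/j(1) = -29519 - (-96)/1 = -29519 - (-96) = -29519 - 1*(-96) = -29519 + 96 = -29423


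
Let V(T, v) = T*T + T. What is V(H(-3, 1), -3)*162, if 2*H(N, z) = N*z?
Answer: 243/2 ≈ 121.50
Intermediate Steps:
H(N, z) = N*z/2 (H(N, z) = (N*z)/2 = N*z/2)
V(T, v) = T + T² (V(T, v) = T² + T = T + T²)
V(H(-3, 1), -3)*162 = (((½)*(-3)*1)*(1 + (½)*(-3)*1))*162 = -3*(1 - 3/2)/2*162 = -3/2*(-½)*162 = (¾)*162 = 243/2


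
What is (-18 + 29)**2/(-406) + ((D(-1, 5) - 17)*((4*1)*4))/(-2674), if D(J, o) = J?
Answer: -14759/77546 ≈ -0.19033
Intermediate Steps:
(-18 + 29)**2/(-406) + ((D(-1, 5) - 17)*((4*1)*4))/(-2674) = (-18 + 29)**2/(-406) + ((-1 - 17)*((4*1)*4))/(-2674) = 11**2*(-1/406) - 72*4*(-1/2674) = 121*(-1/406) - 18*16*(-1/2674) = -121/406 - 288*(-1/2674) = -121/406 + 144/1337 = -14759/77546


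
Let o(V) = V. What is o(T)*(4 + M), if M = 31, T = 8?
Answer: 280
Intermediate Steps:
o(T)*(4 + M) = 8*(4 + 31) = 8*35 = 280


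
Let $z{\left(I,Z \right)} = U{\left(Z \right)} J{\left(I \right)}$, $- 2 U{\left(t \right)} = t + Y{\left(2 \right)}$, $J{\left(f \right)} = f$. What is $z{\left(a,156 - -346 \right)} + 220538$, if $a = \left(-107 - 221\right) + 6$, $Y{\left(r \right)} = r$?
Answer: $301682$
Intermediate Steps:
$a = -322$ ($a = -328 + 6 = -322$)
$U{\left(t \right)} = -1 - \frac{t}{2}$ ($U{\left(t \right)} = - \frac{t + 2}{2} = - \frac{2 + t}{2} = -1 - \frac{t}{2}$)
$z{\left(I,Z \right)} = I \left(-1 - \frac{Z}{2}\right)$ ($z{\left(I,Z \right)} = \left(-1 - \frac{Z}{2}\right) I = I \left(-1 - \frac{Z}{2}\right)$)
$z{\left(a,156 - -346 \right)} + 220538 = \left(- \frac{1}{2}\right) \left(-322\right) \left(2 + \left(156 - -346\right)\right) + 220538 = \left(- \frac{1}{2}\right) \left(-322\right) \left(2 + \left(156 + 346\right)\right) + 220538 = \left(- \frac{1}{2}\right) \left(-322\right) \left(2 + 502\right) + 220538 = \left(- \frac{1}{2}\right) \left(-322\right) 504 + 220538 = 81144 + 220538 = 301682$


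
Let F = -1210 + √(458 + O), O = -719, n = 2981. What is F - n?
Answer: -4191 + 3*I*√29 ≈ -4191.0 + 16.155*I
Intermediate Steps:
F = -1210 + 3*I*√29 (F = -1210 + √(458 - 719) = -1210 + √(-261) = -1210 + 3*I*√29 ≈ -1210.0 + 16.155*I)
F - n = (-1210 + 3*I*√29) - 1*2981 = (-1210 + 3*I*√29) - 2981 = -4191 + 3*I*√29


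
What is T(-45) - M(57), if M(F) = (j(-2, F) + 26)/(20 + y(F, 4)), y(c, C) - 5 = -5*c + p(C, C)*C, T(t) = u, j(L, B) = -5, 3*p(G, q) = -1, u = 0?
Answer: 9/112 ≈ 0.080357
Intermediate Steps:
p(G, q) = -1/3 (p(G, q) = (1/3)*(-1) = -1/3)
T(t) = 0
y(c, C) = 5 - 5*c - C/3 (y(c, C) = 5 + (-5*c - C/3) = 5 - 5*c - C/3)
M(F) = 21/(71/3 - 5*F) (M(F) = (-5 + 26)/(20 + (5 - 5*F - 1/3*4)) = 21/(20 + (5 - 5*F - 4/3)) = 21/(20 + (11/3 - 5*F)) = 21/(71/3 - 5*F))
T(-45) - M(57) = 0 - (-63)/(-71 + 15*57) = 0 - (-63)/(-71 + 855) = 0 - (-63)/784 = 0 - 1*(-9/112) = 0 + 9/112 = 9/112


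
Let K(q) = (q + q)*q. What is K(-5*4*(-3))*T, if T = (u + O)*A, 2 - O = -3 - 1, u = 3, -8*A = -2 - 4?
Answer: 48600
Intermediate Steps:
A = ¾ (A = -(-2 - 4)/8 = -⅛*(-6) = ¾ ≈ 0.75000)
O = 6 (O = 2 - (-3 - 1) = 2 - 1*(-4) = 2 + 4 = 6)
K(q) = 2*q² (K(q) = (2*q)*q = 2*q²)
T = 27/4 (T = (3 + 6)*(¾) = 9*(¾) = 27/4 ≈ 6.7500)
K(-5*4*(-3))*T = (2*(-5*4*(-3))²)*(27/4) = (2*(-20*(-3))²)*(27/4) = (2*60²)*(27/4) = (2*3600)*(27/4) = 7200*(27/4) = 48600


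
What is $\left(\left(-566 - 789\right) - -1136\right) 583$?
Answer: $-127677$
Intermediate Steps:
$\left(\left(-566 - 789\right) - -1136\right) 583 = \left(-1355 + 1136\right) 583 = \left(-219\right) 583 = -127677$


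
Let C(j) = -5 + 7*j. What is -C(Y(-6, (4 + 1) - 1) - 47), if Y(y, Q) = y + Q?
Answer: 348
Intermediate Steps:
Y(y, Q) = Q + y
-C(Y(-6, (4 + 1) - 1) - 47) = -(-5 + 7*((((4 + 1) - 1) - 6) - 47)) = -(-5 + 7*(((5 - 1) - 6) - 47)) = -(-5 + 7*((4 - 6) - 47)) = -(-5 + 7*(-2 - 47)) = -(-5 + 7*(-49)) = -(-5 - 343) = -1*(-348) = 348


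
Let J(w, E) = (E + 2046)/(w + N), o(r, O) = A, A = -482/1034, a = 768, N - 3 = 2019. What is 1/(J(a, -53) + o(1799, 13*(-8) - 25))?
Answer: 1442430/357991 ≈ 4.0292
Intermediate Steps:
N = 2022 (N = 3 + 2019 = 2022)
A = -241/517 (A = -482*1/1034 = -241/517 ≈ -0.46615)
o(r, O) = -241/517
J(w, E) = (2046 + E)/(2022 + w) (J(w, E) = (E + 2046)/(w + 2022) = (2046 + E)/(2022 + w))
1/(J(a, -53) + o(1799, 13*(-8) - 25)) = 1/((2046 - 53)/(2022 + 768) - 241/517) = 1/(1993/2790 - 241/517) = 1/(357991/1442430) = 1442430/357991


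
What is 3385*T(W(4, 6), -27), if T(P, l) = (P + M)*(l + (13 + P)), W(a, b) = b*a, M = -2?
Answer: 744700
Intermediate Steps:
W(a, b) = a*b
T(P, l) = (-2 + P)*(13 + P + l) (T(P, l) = (P - 2)*(l + (13 + P)) = (-2 + P)*(13 + P + l))
3385*T(W(4, 6), -27) = 3385*(-26 + (4*6)² - 2*(-27) + 11*(4*6) + (4*6)*(-27)) = 3385*(-26 + 24² + 54 + 11*24 + 24*(-27)) = 3385*(-26 + 576 + 54 + 264 - 648) = 3385*220 = 744700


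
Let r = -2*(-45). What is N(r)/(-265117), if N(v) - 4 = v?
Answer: -94/265117 ≈ -0.00035456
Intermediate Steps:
r = 90
N(v) = 4 + v
N(r)/(-265117) = (4 + 90)/(-265117) = 94*(-1/265117) = -94/265117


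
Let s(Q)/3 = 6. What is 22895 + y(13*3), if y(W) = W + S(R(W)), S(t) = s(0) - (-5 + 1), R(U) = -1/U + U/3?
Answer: 22956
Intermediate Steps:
R(U) = -1/U + U/3 (R(U) = -1/U + U*(1/3) = -1/U + U/3)
s(Q) = 18 (s(Q) = 3*6 = 18)
S(t) = 22 (S(t) = 18 - (-5 + 1) = 18 - 1*(-4) = 18 + 4 = 22)
y(W) = 22 + W (y(W) = W + 22 = 22 + W)
22895 + y(13*3) = 22895 + (22 + 13*3) = 22895 + (22 + 39) = 22895 + 61 = 22956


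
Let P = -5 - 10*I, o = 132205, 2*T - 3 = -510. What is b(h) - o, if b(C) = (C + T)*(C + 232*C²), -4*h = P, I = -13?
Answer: -1034191655/16 ≈ -6.4637e+7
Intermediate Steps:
T = -507/2 (T = 3/2 + (½)*(-510) = 3/2 - 255 = -507/2 ≈ -253.50)
P = 125 (P = -5 - 10*(-13) = -5 + 130 = 125)
h = -125/4 (h = -¼*125 = -125/4 ≈ -31.250)
b(C) = (-507/2 + C)*(C + 232*C²) (b(C) = (C - 507/2)*(C + 232*C²) = (-507/2 + C)*(C + 232*C²))
b(h) - o = (½)*(-125/4)*(-507 - 117622*(-125/4) + 464*(-125/4)²) - 1*132205 = (½)*(-125/4)*(-507 + 7351375/2 + 464*(15625/16)) - 132205 = (½)*(-125/4)*(-507 + 7351375/2 + 453125) - 132205 = (½)*(-125/4)*(8256611/2) - 132205 = -1032076375/16 - 132205 = -1034191655/16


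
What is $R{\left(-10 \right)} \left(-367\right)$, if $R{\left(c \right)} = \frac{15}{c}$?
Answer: $\frac{1101}{2} \approx 550.5$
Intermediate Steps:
$R{\left(-10 \right)} \left(-367\right) = \frac{15}{-10} \left(-367\right) = 15 \left(- \frac{1}{10}\right) \left(-367\right) = \left(- \frac{3}{2}\right) \left(-367\right) = \frac{1101}{2}$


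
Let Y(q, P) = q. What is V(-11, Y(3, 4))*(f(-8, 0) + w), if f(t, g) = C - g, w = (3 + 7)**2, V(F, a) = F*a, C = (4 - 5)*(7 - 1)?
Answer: -3102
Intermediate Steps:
C = -6 (C = -1*6 = -6)
w = 100 (w = 10**2 = 100)
f(t, g) = -6 - g
V(-11, Y(3, 4))*(f(-8, 0) + w) = (-11*3)*((-6 - 1*0) + 100) = -33*((-6 + 0) + 100) = -33*(-6 + 100) = -33*94 = -3102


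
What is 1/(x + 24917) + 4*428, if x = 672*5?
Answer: 48410225/28277 ≈ 1712.0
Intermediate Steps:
x = 3360
1/(x + 24917) + 4*428 = 1/(3360 + 24917) + 4*428 = 1/28277 + 1712 = 48410225/28277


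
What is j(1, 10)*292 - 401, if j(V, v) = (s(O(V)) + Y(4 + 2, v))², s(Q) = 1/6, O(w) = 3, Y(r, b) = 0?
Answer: -3536/9 ≈ -392.89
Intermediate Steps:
s(Q) = ⅙
j(V, v) = 1/36 (j(V, v) = (⅙ + 0)² = (⅙)² = 1/36)
j(1, 10)*292 - 401 = (1/36)*292 - 401 = 73/9 - 401 = -3536/9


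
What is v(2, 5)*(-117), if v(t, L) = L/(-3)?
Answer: 195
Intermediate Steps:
v(t, L) = -L/3 (v(t, L) = L*(-⅓) = -L/3)
v(2, 5)*(-117) = -⅓*5*(-117) = -5/3*(-117) = 195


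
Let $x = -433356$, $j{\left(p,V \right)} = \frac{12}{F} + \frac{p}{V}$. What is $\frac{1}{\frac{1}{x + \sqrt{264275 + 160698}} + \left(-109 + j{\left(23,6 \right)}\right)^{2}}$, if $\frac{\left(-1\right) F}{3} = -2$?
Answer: $\frac{2590433475993648972}{27570918913333557235267} + \frac{1296 \sqrt{424973}}{27570918913333557235267} \approx 9.3955 \cdot 10^{-5}$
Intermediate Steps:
$F = 6$ ($F = \left(-3\right) \left(-2\right) = 6$)
$j{\left(p,V \right)} = 2 + \frac{p}{V}$ ($j{\left(p,V \right)} = \frac{12}{6} + \frac{p}{V} = 12 \cdot \frac{1}{6} + \frac{p}{V} = 2 + \frac{p}{V}$)
$\frac{1}{\frac{1}{x + \sqrt{264275 + 160698}} + \left(-109 + j{\left(23,6 \right)}\right)^{2}} = \frac{1}{\frac{1}{-433356 + \sqrt{264275 + 160698}} + \left(-109 + \left(2 + \frac{23}{6}\right)\right)^{2}} = \frac{1}{\frac{1}{-433356 + \sqrt{424973}} + \left(-109 + \left(2 + 23 \cdot \frac{1}{6}\right)\right)^{2}} = \frac{1}{\frac{1}{-433356 + \sqrt{424973}} + \left(-109 + \left(2 + \frac{23}{6}\right)\right)^{2}} = \frac{1}{\frac{1}{-433356 + \sqrt{424973}} + \left(-109 + \frac{35}{6}\right)^{2}} = \frac{1}{\frac{1}{-433356 + \sqrt{424973}} + \left(- \frac{619}{6}\right)^{2}} = \frac{1}{\frac{1}{-433356 + \sqrt{424973}} + \frac{383161}{36}} = \frac{1}{\frac{383161}{36} + \frac{1}{-433356 + \sqrt{424973}}}$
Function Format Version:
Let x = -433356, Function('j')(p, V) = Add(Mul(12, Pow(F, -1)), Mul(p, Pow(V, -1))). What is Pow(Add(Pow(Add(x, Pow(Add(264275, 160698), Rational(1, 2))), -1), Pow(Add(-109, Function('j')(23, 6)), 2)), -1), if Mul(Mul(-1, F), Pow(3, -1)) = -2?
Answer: Add(Rational(2590433475993648972, 27570918913333557235267), Mul(Rational(1296, 27570918913333557235267), Pow(424973, Rational(1, 2)))) ≈ 9.3955e-5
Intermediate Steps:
F = 6 (F = Mul(-3, -2) = 6)
Function('j')(p, V) = Add(2, Mul(p, Pow(V, -1))) (Function('j')(p, V) = Add(Mul(12, Pow(6, -1)), Mul(p, Pow(V, -1))) = Add(Mul(12, Rational(1, 6)), Mul(p, Pow(V, -1))) = Add(2, Mul(p, Pow(V, -1))))
Pow(Add(Pow(Add(x, Pow(Add(264275, 160698), Rational(1, 2))), -1), Pow(Add(-109, Function('j')(23, 6)), 2)), -1) = Pow(Add(Pow(Add(-433356, Pow(Add(264275, 160698), Rational(1, 2))), -1), Pow(Add(-109, Add(2, Mul(23, Pow(6, -1)))), 2)), -1) = Pow(Add(Pow(Add(-433356, Pow(424973, Rational(1, 2))), -1), Pow(Add(-109, Add(2, Mul(23, Rational(1, 6)))), 2)), -1) = Pow(Add(Pow(Add(-433356, Pow(424973, Rational(1, 2))), -1), Pow(Add(-109, Add(2, Rational(23, 6))), 2)), -1) = Pow(Add(Pow(Add(-433356, Pow(424973, Rational(1, 2))), -1), Pow(Add(-109, Rational(35, 6)), 2)), -1) = Pow(Add(Pow(Add(-433356, Pow(424973, Rational(1, 2))), -1), Pow(Rational(-619, 6), 2)), -1) = Pow(Add(Pow(Add(-433356, Pow(424973, Rational(1, 2))), -1), Rational(383161, 36)), -1) = Pow(Add(Rational(383161, 36), Pow(Add(-433356, Pow(424973, Rational(1, 2))), -1)), -1)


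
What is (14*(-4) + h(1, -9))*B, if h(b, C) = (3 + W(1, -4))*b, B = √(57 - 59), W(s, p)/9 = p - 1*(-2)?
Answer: -71*I*√2 ≈ -100.41*I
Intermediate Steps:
W(s, p) = 18 + 9*p (W(s, p) = 9*(p - 1*(-2)) = 9*(p + 2) = 9*(2 + p) = 18 + 9*p)
B = I*√2 (B = √(-2) = I*√2 ≈ 1.4142*I)
h(b, C) = -15*b (h(b, C) = (3 + (18 + 9*(-4)))*b = (3 + (18 - 36))*b = (3 - 18)*b = -15*b)
(14*(-4) + h(1, -9))*B = (14*(-4) - 15*1)*(I*√2) = (-56 - 15)*(I*√2) = -71*I*√2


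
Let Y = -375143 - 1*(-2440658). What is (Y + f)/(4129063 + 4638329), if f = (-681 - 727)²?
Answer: 4047979/8767392 ≈ 0.46171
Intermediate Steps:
f = 1982464 (f = (-1408)² = 1982464)
Y = 2065515 (Y = -375143 + 2440658 = 2065515)
(Y + f)/(4129063 + 4638329) = (2065515 + 1982464)/(4129063 + 4638329) = 4047979/8767392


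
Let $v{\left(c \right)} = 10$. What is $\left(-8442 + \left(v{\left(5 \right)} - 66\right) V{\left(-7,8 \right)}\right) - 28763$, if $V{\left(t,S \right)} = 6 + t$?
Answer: $-37149$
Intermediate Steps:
$\left(-8442 + \left(v{\left(5 \right)} - 66\right) V{\left(-7,8 \right)}\right) - 28763 = \left(-8442 + \left(10 - 66\right) \left(6 - 7\right)\right) - 28763 = \left(-8442 - -56\right) - 28763 = \left(-8442 + 56\right) - 28763 = -8386 - 28763 = -37149$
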